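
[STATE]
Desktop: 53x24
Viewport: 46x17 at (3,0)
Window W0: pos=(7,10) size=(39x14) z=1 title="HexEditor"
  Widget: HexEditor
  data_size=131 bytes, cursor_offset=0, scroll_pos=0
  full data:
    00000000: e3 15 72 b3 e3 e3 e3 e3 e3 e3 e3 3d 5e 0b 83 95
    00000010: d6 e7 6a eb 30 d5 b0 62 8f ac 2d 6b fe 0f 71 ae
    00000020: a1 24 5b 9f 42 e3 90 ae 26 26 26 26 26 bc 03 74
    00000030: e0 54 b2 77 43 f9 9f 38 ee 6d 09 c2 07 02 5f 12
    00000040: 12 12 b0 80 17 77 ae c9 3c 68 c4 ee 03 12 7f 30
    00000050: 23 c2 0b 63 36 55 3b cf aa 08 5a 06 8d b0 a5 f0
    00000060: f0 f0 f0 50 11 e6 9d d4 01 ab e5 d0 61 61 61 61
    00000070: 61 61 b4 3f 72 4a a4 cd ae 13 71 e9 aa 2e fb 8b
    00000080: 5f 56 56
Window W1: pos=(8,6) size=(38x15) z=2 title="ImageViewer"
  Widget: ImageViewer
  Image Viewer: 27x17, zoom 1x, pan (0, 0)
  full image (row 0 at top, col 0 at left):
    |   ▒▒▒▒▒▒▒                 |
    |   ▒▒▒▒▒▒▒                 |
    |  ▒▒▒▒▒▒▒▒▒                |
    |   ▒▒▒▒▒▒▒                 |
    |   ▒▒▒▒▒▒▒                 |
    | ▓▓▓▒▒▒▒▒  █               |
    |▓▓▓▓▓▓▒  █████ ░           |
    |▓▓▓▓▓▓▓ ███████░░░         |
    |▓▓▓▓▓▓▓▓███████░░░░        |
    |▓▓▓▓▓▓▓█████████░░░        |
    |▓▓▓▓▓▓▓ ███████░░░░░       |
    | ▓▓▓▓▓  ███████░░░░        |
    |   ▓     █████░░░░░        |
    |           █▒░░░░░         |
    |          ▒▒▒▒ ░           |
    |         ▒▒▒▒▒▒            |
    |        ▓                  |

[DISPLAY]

                                              
                                              
                                              
                                              
                                              
                                              
     ┏━━━━━━━━━━━━━━━━━━━━━━━━━━━━━━━━━━━━┓   
     ┃ ImageViewer                        ┃   
     ┠────────────────────────────────────┨   
     ┃   ▒▒▒▒▒▒▒                          ┃   
    ┏┃   ▒▒▒▒▒▒▒                          ┃   
    ┃┃  ▒▒▒▒▒▒▒▒▒                         ┃   
    ┠┃   ▒▒▒▒▒▒▒                          ┃   
    ┃┃   ▒▒▒▒▒▒▒                          ┃   
    ┃┃ ▓▓▓▒▒▒▒▒  █                        ┃   
    ┃┃▓▓▓▓▓▓▒  █████ ░                    ┃   
    ┃┃▓▓▓▓▓▓▓ ███████░░░                  ┃   


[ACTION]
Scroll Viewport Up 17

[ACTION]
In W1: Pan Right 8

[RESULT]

                                              
                                              
                                              
                                              
                                              
                                              
     ┏━━━━━━━━━━━━━━━━━━━━━━━━━━━━━━━━━━━━┓   
     ┃ ImageViewer                        ┃   
     ┠────────────────────────────────────┨   
     ┃▒▒                                  ┃   
    ┏┃▒▒                                  ┃   
    ┃┃▒▒▒                                 ┃   
    ┠┃▒▒                                  ┃   
    ┃┃▒▒                                  ┃   
    ┃┃▒  █                                ┃   
    ┃┃ █████ ░                            ┃   
    ┃┃███████░░░                          ┃   


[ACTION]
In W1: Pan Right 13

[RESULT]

                                              
                                              
                                              
                                              
                                              
                                              
     ┏━━━━━━━━━━━━━━━━━━━━━━━━━━━━━━━━━━━━┓   
     ┃ ImageViewer                        ┃   
     ┠────────────────────────────────────┨   
     ┃                                    ┃   
    ┏┃                                    ┃   
    ┃┃                                    ┃   
    ┠┃                                    ┃   
    ┃┃                                    ┃   
    ┃┃                                    ┃   
    ┃┃                                    ┃   
    ┃┃                                    ┃   


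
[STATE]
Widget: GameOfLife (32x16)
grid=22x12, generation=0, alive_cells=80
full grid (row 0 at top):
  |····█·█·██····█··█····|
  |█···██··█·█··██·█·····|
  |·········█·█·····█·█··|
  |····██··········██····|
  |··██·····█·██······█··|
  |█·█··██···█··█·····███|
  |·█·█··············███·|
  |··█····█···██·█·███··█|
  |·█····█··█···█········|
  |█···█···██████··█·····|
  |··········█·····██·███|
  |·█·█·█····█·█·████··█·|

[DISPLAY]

Gen: 0                          
····█·█·██····█··█····          
█···██··█·█··██·█·····          
·········█·█·····█·█··          
····██··········██····          
··██·····█·██······█··          
█·█··██···█··█·····███          
·█·█··············███·          
··█····█···██·█·███··█          
·█····█··█···█········          
█···█···██████··█·····          
··········█·····██·███          
·█·█·█····█·█·████··█·          
                                
                                
                                


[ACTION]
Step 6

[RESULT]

Gen: 6                          
······················          
·············██·······          
··█······█·██·█·······          
··██·████···██···█····          
·····█······██··█·····          
··█··········█········          
····█·······███····█··          
·█············█·███···          
█·········█·██··█···█·          
██·········███···██·█·          
············██····███·          
······················          
                                
                                
                                


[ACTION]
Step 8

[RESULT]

Gen: 14                         
······················          
··········██··██······          
··█·······██···█······          
·█·█··················          
·█··█·········█·······          
··██··········█·█·····          
·················█····          
·············██·█·····          
██··········█·········          
██···········█········          
·············█········          
······················          
                                
                                
                                


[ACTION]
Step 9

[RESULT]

Gen: 23                         
······················          
··········██··██······          
··█·······██··██······          
·█·█··················          
·█··█·················          
··██··········███·····          
············████·█····          
···········███··██····          
██········█···········          
██········███·········          
···········██·········          
······················          
                                
                                
                                


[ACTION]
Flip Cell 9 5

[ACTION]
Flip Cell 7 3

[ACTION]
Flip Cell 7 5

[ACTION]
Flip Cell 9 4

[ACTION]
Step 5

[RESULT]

Gen: 28                         
···········█··········          
··········█···██······          
·█········█·····█·····          
███········██····█····          
·················█····          
██·██············█····          
██·█··········██·██···          
··█········█··██··█···          
··········███···███···          
······················          
······················          
······················          
                                
                                
                                


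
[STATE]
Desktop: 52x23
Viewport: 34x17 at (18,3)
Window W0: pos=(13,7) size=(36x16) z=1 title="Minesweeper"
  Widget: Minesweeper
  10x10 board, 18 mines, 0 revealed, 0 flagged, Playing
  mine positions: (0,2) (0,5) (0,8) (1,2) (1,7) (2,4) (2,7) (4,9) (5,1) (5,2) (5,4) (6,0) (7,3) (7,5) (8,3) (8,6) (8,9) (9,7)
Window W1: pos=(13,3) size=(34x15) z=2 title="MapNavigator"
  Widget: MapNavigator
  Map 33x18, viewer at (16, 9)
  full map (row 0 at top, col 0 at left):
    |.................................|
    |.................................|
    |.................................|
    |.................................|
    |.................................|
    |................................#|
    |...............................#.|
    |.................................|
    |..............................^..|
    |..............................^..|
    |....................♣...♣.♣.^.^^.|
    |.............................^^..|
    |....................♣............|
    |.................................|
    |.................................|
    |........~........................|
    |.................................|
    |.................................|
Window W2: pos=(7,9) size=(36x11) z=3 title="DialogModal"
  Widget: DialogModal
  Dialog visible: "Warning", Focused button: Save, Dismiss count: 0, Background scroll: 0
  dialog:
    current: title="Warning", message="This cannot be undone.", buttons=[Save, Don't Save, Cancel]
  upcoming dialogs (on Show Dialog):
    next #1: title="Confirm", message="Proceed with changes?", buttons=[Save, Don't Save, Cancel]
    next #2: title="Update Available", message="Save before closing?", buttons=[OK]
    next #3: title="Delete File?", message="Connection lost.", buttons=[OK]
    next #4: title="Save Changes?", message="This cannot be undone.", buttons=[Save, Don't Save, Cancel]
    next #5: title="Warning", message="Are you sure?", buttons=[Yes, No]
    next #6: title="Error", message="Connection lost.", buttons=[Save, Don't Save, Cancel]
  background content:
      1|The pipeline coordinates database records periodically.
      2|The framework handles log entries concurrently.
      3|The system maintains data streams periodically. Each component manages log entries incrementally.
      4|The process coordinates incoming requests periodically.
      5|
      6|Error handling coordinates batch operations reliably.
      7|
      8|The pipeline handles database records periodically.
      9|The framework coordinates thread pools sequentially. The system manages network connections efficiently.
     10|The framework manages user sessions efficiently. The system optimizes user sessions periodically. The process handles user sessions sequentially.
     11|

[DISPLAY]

━━━━━━━━━━━━━━━━━━━━━━━━━━━━┓     
Navigator                   ┃     
────────────────────────────┨     
............................┃     
............................┃━┓   
...........................#┃ ┃   
━━━━━━━━━━━━━━━━━━━━━━━━┓...┃─┨   
al                      ┃.^.┃ ┃   
────────────────────────┨.^.┃ ┃   
ne coordinates database ┃.^^┃ ┃   
─────────────────────┐s ┃^^.┃ ┃   
   Warning           │s ┃...┃ ┃   
 cannot be undone.   │ r┃...┃ ┃   
 Don't Save   Cancel │  ┃...┃ ┃   
─────────────────────┘ o┃━━━┛ ┃   
                        ┃     ┃   
━━━━━━━━━━━━━━━━━━━━━━━━┛     ┃   


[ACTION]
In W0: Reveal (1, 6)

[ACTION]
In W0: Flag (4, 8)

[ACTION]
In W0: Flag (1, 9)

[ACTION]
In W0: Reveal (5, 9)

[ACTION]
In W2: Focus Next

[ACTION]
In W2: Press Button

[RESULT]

━━━━━━━━━━━━━━━━━━━━━━━━━━━━┓     
Navigator                   ┃     
────────────────────────────┨     
............................┃     
............................┃━┓   
...........................#┃ ┃   
━━━━━━━━━━━━━━━━━━━━━━━━┓...┃─┨   
al                      ┃.^.┃ ┃   
────────────────────────┨.^.┃ ┃   
ne coordinates database ┃.^^┃ ┃   
ork handles log entries ┃^^.┃ ┃   
 maintains data streams ┃...┃ ┃   
s coordinates incoming r┃...┃ ┃   
                        ┃...┃ ┃   
ling coordinates batch o┃━━━┛ ┃   
                        ┃     ┃   
━━━━━━━━━━━━━━━━━━━━━━━━┛     ┃   


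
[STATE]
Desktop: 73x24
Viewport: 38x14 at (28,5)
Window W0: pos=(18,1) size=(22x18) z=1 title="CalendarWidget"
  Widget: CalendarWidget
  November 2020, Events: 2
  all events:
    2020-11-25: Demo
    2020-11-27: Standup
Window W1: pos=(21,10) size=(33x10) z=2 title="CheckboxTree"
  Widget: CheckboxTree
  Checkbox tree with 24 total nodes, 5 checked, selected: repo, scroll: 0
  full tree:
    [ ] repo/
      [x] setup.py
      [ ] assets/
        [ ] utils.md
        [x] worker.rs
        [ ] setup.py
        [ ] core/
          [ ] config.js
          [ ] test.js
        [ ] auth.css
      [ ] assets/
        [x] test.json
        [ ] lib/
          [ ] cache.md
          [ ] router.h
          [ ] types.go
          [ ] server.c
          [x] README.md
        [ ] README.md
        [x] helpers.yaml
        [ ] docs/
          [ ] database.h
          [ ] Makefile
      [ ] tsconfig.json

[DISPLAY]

Th Fr Sa Su┃                          
          1┃                          
 5  6  7  8┃                          
12 13 14 15┃                          
19 20 21 22┃                          
━━━━━━━━━━━━━━━━━━━━━━━━━┓            
boxTree                  ┃            
─────────────────────────┨            
epo/                     ┃            
 setup.py                ┃            
 assets/                 ┃            
 ] utils.md              ┃            
x] worker.rs             ┃            
 ] setup.py              ┃            


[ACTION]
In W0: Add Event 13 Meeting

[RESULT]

Th Fr Sa Su┃                          
          1┃                          
 5  6  7  8┃                          
12 13* 14 1┃                          
19 20 21 22┃                          
━━━━━━━━━━━━━━━━━━━━━━━━━┓            
boxTree                  ┃            
─────────────────────────┨            
epo/                     ┃            
 setup.py                ┃            
 assets/                 ┃            
 ] utils.md              ┃            
x] worker.rs             ┃            
 ] setup.py              ┃            


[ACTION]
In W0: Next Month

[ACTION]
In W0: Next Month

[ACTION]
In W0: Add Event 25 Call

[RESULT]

Th Fr Sa Su┃                          
    1  2  3┃                          
 7  8  9 10┃                          
14 15 16 17┃                          
21 22 23 24┃                          
━━━━━━━━━━━━━━━━━━━━━━━━━┓            
boxTree                  ┃            
─────────────────────────┨            
epo/                     ┃            
 setup.py                ┃            
 assets/                 ┃            
 ] utils.md              ┃            
x] worker.rs             ┃            
 ] setup.py              ┃            


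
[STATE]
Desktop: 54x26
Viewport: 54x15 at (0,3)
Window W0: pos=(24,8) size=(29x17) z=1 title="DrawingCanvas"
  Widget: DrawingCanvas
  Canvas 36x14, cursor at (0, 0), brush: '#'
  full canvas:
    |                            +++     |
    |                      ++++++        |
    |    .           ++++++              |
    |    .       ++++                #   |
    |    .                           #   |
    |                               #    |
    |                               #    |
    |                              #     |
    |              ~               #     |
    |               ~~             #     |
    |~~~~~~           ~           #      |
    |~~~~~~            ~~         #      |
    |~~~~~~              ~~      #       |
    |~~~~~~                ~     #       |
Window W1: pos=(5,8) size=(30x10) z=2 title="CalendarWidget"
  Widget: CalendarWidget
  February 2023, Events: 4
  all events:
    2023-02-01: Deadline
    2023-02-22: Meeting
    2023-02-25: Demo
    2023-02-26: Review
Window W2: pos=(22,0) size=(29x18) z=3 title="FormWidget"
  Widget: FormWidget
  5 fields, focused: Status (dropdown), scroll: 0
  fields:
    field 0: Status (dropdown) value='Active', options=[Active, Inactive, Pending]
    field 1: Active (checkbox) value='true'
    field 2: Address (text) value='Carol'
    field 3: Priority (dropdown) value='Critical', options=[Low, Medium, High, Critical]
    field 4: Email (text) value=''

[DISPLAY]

                      ┃> Status:     [Active    ▼]┃   
                      ┃  Active:     [x]          ┃   
                      ┃  Address:    [Carol      ]┃   
                      ┃  Priority:   [Critical  ▼]┃   
                      ┃  Email:      [           ]┃   
     ┏━━━━━━━━━━━━━━━━┃                           ┃━┓ 
     ┃ CalendarWidget ┃                           ┃ ┃ 
     ┠────────────────┃                           ┃─┨ 
     ┃       February ┃                           ┃ ┃ 
     ┃Mo Tu We Th Fr S┃                           ┃+┃ 
     ┃       1*  2  3 ┃                           ┃ ┃ 
     ┃ 6  7  8  9 10 1┃                           ┃ ┃ 
     ┃13 14 15 16 17 1┃                           ┃ ┃ 
     ┃20 21 22* 23 24 ┃                           ┃ ┃ 
     ┗━━━━━━━━━━━━━━━━┗━━━━━━━━━━━━━━━━━━━━━━━━━━━┛ ┃ 


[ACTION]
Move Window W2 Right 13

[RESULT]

                         ┃> Status:     [Active    ▼]┃
                         ┃  Active:     [x]          ┃
                         ┃  Address:    [Carol      ]┃
                         ┃  Priority:   [Critical  ▼]┃
                         ┃  Email:      [           ]┃
     ┏━━━━━━━━━━━━━━━━━━━┃                           ┃
     ┃ CalendarWidget    ┃                           ┃
     ┠───────────────────┃                           ┃
     ┃       February 202┃                           ┃
     ┃Mo Tu We Th Fr Sa S┃                           ┃
     ┃       1*  2  3  4 ┃                           ┃
     ┃ 6  7  8  9 10 11 1┃                           ┃
     ┃13 14 15 16 17 18 1┃                           ┃
     ┃20 21 22* 23 24 25*┃                           ┃
     ┗━━━━━━━━━━━━━━━━━━━┗━━━━━━━━━━━━━━━━━━━━━━━━━━━┛


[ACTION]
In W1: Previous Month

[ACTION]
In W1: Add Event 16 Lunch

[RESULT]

                         ┃> Status:     [Active    ▼]┃
                         ┃  Active:     [x]          ┃
                         ┃  Address:    [Carol      ]┃
                         ┃  Priority:   [Critical  ▼]┃
                         ┃  Email:      [           ]┃
     ┏━━━━━━━━━━━━━━━━━━━┃                           ┃
     ┃ CalendarWidget    ┃                           ┃
     ┠───────────────────┃                           ┃
     ┃        January 202┃                           ┃
     ┃Mo Tu We Th Fr Sa S┃                           ┃
     ┃                   ┃                           ┃
     ┃ 2  3  4  5  6  7  ┃                           ┃
     ┃ 9 10 11 12 13 14 1┃                           ┃
     ┃16* 17 18 19 20 21 ┃                           ┃
     ┗━━━━━━━━━━━━━━━━━━━┗━━━━━━━━━━━━━━━━━━━━━━━━━━━┛


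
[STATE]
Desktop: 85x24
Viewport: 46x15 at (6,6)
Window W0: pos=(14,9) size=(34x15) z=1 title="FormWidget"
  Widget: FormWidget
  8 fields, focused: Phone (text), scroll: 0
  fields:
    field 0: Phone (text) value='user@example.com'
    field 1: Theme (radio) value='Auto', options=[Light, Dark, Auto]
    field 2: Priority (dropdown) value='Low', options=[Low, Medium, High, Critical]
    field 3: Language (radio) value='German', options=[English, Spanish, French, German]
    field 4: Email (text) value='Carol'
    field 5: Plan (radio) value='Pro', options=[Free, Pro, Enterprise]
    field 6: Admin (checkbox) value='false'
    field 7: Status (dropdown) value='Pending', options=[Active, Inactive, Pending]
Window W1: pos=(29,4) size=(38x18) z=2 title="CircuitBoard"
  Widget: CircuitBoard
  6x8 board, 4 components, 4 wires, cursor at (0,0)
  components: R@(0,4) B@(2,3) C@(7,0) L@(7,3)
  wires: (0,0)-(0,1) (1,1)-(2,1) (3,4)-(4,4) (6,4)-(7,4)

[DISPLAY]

                       ┠──────────────────────
                       ┃   0 1 2 3 4 5        
                       ┃0  [.]─ ·           R 
        ┏━━━━━━━━━━━━━━┃                      
        ┃ FormWidget   ┃1       ·             
        ┠──────────────┃        │             
        ┃> Phone:      ┃2       ·       B     
        ┃  Theme:      ┃                      
        ┃  Priority:   ┃3                   · 
        ┃  Language:   ┃                    │ 
        ┃  Email:      ┃4                   · 
        ┃  Plan:       ┃                      
        ┃  Admin:      ┃5                     
        ┃  Status:     ┃                      
        ┃              ┃6                   · 


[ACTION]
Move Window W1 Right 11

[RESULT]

                                  ┠───────────
                                  ┃   0 1 2 3 
                                  ┃0  [.]─ ·  
        ┏━━━━━━━━━━━━━━━━━━━━━━━━━┃           
        ┃ FormWidget              ┃1       ·  
        ┠─────────────────────────┃        │  
        ┃> Phone:      [user@examp┃2       ·  
        ┃  Theme:      ( ) Light  ┃           
        ┃  Priority:   [Low       ┃3          
        ┃  Language:   ( ) English┃           
        ┃  Email:      [Carol     ┃4          
        ┃  Plan:       ( ) Free  (┃           
        ┃  Admin:      [ ]        ┃5          
        ┃  Status:     [Pending   ┃           
        ┃                         ┃6          


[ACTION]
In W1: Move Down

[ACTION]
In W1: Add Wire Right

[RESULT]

                                  ┠───────────
                                  ┃   0 1 2 3 
                                  ┃0   · ─ ·  
        ┏━━━━━━━━━━━━━━━━━━━━━━━━━┃           
        ┃ FormWidget              ┃1  [.]─ ·  
        ┠─────────────────────────┃        │  
        ┃> Phone:      [user@examp┃2       ·  
        ┃  Theme:      ( ) Light  ┃           
        ┃  Priority:   [Low       ┃3          
        ┃  Language:   ( ) English┃           
        ┃  Email:      [Carol     ┃4          
        ┃  Plan:       ( ) Free  (┃           
        ┃  Admin:      [ ]        ┃5          
        ┃  Status:     [Pending   ┃           
        ┃                         ┃6          


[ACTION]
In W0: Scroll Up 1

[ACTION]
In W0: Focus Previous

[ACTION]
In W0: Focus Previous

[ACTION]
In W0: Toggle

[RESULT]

                                  ┠───────────
                                  ┃   0 1 2 3 
                                  ┃0   · ─ ·  
        ┏━━━━━━━━━━━━━━━━━━━━━━━━━┃           
        ┃ FormWidget              ┃1  [.]─ ·  
        ┠─────────────────────────┃        │  
        ┃  Phone:      [user@examp┃2       ·  
        ┃  Theme:      ( ) Light  ┃           
        ┃  Priority:   [Low       ┃3          
        ┃  Language:   ( ) English┃           
        ┃  Email:      [Carol     ┃4          
        ┃  Plan:       ( ) Free  (┃           
        ┃> Admin:      [x]        ┃5          
        ┃  Status:     [Pending   ┃           
        ┃                         ┃6          


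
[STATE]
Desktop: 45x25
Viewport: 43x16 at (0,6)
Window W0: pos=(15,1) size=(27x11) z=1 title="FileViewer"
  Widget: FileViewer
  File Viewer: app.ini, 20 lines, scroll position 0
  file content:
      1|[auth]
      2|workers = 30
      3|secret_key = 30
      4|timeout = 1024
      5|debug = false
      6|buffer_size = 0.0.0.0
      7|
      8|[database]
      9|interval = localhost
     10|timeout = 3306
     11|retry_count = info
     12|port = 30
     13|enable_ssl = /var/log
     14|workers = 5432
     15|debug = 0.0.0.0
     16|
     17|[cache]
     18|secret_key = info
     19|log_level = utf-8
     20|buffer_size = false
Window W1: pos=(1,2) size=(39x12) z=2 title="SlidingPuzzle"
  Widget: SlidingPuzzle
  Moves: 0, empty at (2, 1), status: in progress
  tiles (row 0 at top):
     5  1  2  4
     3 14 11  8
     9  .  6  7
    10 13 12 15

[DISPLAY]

 ┃│  5 │  1 │  2 │  4 │                ┃░┃ 
 ┃├────┼────┼────┼────┤                ┃░┃ 
 ┃│  3 │ 14 │ 11 │  8 │                ┃░┃ 
 ┃├────┼────┼────┼────┤                ┃░┃ 
 ┃│  9 │    │  6 │  7 │                ┃▼┃ 
 ┃├────┼────┼────┼────┤                ┃━┛ 
 ┃│ 10 │ 13 │ 12 │ 15 │                ┃   
 ┗━━━━━━━━━━━━━━━━━━━━━━━━━━━━━━━━━━━━━┛   
                                           
                                           
                                           
                                           
                                           
                                           
                                           
                                           


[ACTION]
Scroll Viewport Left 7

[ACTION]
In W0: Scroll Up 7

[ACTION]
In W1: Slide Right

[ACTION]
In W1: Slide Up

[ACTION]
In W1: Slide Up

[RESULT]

 ┃│  5 │  1 │  2 │  4 │                ┃░┃ 
 ┃├────┼────┼────┼────┤                ┃░┃ 
 ┃│  3 │ 14 │ 11 │  8 │                ┃░┃ 
 ┃├────┼────┼────┼────┤                ┃░┃ 
 ┃│ 10 │  9 │  6 │  7 │                ┃▼┃ 
 ┃├────┼────┼────┼────┤                ┃━┛ 
 ┃│    │ 13 │ 12 │ 15 │                ┃   
 ┗━━━━━━━━━━━━━━━━━━━━━━━━━━━━━━━━━━━━━┛   
                                           
                                           
                                           
                                           
                                           
                                           
                                           
                                           


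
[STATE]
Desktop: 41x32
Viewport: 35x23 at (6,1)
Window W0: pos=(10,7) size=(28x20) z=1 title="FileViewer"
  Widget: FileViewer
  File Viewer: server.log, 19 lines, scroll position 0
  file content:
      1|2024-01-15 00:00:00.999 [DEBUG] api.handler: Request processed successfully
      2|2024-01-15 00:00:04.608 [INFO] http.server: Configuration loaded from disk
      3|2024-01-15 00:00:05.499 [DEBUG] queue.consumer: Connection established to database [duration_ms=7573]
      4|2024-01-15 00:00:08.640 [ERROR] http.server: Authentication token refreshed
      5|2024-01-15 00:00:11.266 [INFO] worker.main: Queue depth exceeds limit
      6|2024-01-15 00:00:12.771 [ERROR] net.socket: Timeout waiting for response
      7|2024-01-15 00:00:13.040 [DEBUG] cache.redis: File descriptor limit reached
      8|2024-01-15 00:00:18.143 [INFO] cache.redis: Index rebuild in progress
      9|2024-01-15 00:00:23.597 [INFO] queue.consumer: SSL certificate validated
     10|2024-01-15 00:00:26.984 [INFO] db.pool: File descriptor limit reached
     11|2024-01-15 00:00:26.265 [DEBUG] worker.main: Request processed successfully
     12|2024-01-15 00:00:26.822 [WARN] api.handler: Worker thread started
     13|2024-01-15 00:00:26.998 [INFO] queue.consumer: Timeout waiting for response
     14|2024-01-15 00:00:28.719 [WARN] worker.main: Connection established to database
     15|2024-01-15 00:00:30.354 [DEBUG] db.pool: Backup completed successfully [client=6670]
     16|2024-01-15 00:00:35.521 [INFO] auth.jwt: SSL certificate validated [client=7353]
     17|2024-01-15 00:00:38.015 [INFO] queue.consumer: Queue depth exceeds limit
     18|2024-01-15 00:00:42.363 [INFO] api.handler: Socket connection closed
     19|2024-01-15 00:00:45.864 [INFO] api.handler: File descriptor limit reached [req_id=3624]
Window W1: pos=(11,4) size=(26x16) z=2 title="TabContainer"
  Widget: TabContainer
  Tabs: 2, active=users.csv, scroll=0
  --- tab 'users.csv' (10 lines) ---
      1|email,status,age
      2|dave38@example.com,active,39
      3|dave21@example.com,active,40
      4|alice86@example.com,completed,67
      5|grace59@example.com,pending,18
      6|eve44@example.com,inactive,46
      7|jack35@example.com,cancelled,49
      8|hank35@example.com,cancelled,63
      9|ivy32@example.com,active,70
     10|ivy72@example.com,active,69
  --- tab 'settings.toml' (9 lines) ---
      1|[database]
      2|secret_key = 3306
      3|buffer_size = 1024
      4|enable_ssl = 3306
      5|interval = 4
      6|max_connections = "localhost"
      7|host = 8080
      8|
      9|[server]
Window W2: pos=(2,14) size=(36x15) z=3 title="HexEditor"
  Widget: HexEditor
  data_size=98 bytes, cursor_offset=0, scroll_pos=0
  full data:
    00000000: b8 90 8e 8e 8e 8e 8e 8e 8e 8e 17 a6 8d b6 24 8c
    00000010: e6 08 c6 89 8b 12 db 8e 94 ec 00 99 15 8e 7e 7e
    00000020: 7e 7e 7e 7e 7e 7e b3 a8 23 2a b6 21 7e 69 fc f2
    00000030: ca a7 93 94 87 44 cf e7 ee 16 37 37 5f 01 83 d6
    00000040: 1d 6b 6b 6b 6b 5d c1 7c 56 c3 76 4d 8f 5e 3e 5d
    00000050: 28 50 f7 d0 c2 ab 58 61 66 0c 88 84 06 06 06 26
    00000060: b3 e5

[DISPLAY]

                                   
                                   
                                   
     ┏━━━━━━━━━━━━━━━━━━━━━━━━┓    
     ┃ TabContainer           ┃    
     ┠────────────────────────┨    
    ┏┃[users.csv]│ settings.to┃┓   
    ┃┃────────────────────────┃┃   
    ┠┃email,status,age        ┃┨   
    ┃┃dave38@example.com,activ┃┃   
    ┃┃dave21@example.com,activ┃┃   
    ┃┃alice86@example.com,comp┃┃   
    ┃┃grace59@example.com,pend┃┃   
━━━━━━━━━━━━━━━━━━━━━━━━━━━━━━━┓   
xEditor                        ┃   
───────────────────────────────┨   
00000  B8 90 8e 8e 8e 8e 8e 8e ┃   
00010  e6 08 c6 89 8b 12 db 8e ┃   
00020  7e 7e 7e 7e 7e 7e b3 a8 ┃   
00030  ca a7 93 94 87 44 cf e7 ┃   
00040  1d 6b 6b 6b 6b 5d c1 7c ┃   
00050  28 50 f7 d0 c2 ab 58 61 ┃   
00060  b3 e5                   ┃   


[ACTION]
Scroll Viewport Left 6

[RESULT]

                                   
                                   
                                   
           ┏━━━━━━━━━━━━━━━━━━━━━━━
           ┃ TabContainer          
           ┠───────────────────────
          ┏┃[users.csv]│ settings.t
          ┃┃───────────────────────
          ┠┃email,status,age       
          ┃┃dave38@example.com,acti
          ┃┃dave21@example.com,acti
          ┃┃alice86@example.com,com
          ┃┃grace59@example.com,pen
  ┏━━━━━━━━━━━━━━━━━━━━━━━━━━━━━━━━
  ┃ HexEditor                      
  ┠────────────────────────────────
  ┃00000000  B8 90 8e 8e 8e 8e 8e 8
  ┃00000010  e6 08 c6 89 8b 12 db 8
  ┃00000020  7e 7e 7e 7e 7e 7e b3 a
  ┃00000030  ca a7 93 94 87 44 cf e
  ┃00000040  1d 6b 6b 6b 6b 5d c1 7
  ┃00000050  28 50 f7 d0 c2 ab 58 6
  ┃00000060  b3 e5                 


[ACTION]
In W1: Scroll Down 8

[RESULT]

                                   
                                   
                                   
           ┏━━━━━━━━━━━━━━━━━━━━━━━
           ┃ TabContainer          
           ┠───────────────────────
          ┏┃[users.csv]│ settings.t
          ┃┃───────────────────────
          ┠┃ivy32@example.com,activ
          ┃┃ivy72@example.com,activ
          ┃┃                       
          ┃┃                       
          ┃┃                       
  ┏━━━━━━━━━━━━━━━━━━━━━━━━━━━━━━━━
  ┃ HexEditor                      
  ┠────────────────────────────────
  ┃00000000  B8 90 8e 8e 8e 8e 8e 8
  ┃00000010  e6 08 c6 89 8b 12 db 8
  ┃00000020  7e 7e 7e 7e 7e 7e b3 a
  ┃00000030  ca a7 93 94 87 44 cf e
  ┃00000040  1d 6b 6b 6b 6b 5d c1 7
  ┃00000050  28 50 f7 d0 c2 ab 58 6
  ┃00000060  b3 e5                 


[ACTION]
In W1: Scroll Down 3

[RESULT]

                                   
                                   
                                   
           ┏━━━━━━━━━━━━━━━━━━━━━━━
           ┃ TabContainer          
           ┠───────────────────────
          ┏┃[users.csv]│ settings.t
          ┃┃───────────────────────
          ┠┃ivy72@example.com,activ
          ┃┃                       
          ┃┃                       
          ┃┃                       
          ┃┃                       
  ┏━━━━━━━━━━━━━━━━━━━━━━━━━━━━━━━━
  ┃ HexEditor                      
  ┠────────────────────────────────
  ┃00000000  B8 90 8e 8e 8e 8e 8e 8
  ┃00000010  e6 08 c6 89 8b 12 db 8
  ┃00000020  7e 7e 7e 7e 7e 7e b3 a
  ┃00000030  ca a7 93 94 87 44 cf e
  ┃00000040  1d 6b 6b 6b 6b 5d c1 7
  ┃00000050  28 50 f7 d0 c2 ab 58 6
  ┃00000060  b3 e5                 


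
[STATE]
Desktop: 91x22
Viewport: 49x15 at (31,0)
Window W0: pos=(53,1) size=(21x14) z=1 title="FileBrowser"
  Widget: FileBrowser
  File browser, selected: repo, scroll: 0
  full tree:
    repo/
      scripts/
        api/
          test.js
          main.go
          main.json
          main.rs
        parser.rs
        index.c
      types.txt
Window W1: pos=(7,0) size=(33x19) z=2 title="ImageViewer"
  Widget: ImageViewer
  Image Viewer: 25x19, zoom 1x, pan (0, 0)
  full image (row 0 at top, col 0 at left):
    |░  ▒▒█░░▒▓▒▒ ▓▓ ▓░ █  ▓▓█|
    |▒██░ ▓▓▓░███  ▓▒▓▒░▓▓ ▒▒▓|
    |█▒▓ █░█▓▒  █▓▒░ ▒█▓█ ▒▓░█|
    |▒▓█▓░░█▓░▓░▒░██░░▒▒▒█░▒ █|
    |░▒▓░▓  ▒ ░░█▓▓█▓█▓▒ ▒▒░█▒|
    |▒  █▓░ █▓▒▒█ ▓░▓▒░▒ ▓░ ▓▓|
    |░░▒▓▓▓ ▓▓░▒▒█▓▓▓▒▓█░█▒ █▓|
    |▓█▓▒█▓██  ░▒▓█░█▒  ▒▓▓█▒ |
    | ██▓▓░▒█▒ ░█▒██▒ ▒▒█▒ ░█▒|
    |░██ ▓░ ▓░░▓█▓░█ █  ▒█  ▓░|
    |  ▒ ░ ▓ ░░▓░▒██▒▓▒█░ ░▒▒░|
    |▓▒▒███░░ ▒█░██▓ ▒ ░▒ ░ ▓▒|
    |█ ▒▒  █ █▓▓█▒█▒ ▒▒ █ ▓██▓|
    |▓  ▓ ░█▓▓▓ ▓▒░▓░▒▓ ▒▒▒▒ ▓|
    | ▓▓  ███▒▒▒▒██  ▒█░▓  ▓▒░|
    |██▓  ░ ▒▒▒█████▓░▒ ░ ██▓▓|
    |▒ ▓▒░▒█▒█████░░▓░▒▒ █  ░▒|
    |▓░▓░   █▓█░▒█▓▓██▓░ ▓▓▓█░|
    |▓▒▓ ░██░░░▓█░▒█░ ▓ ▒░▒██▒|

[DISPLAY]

━━━━━━━━┓                                        
        ┃             ┏━━━━━━━━━━━━━━━━━━━┓      
────────┨             ┃ FileBrowser       ┃      
▓█      ┃             ┠───────────────────┨      
▒▓      ┃             ┃> [-] repo/        ┃      
░█      ┃             ┃    [+] scripts/   ┃      
 █      ┃             ┃    types.txt      ┃      
█▒      ┃             ┃                   ┃      
▓▓      ┃             ┃                   ┃      
█▓      ┃             ┃                   ┃      
▒       ┃             ┃                   ┃      
█▒      ┃             ┃                   ┃      
▓░      ┃             ┃                   ┃      
▒░      ┃             ┃                   ┃      
▓▒      ┃             ┗━━━━━━━━━━━━━━━━━━━┛      


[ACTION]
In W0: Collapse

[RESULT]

━━━━━━━━┓                                        
        ┃             ┏━━━━━━━━━━━━━━━━━━━┓      
────────┨             ┃ FileBrowser       ┃      
▓█      ┃             ┠───────────────────┨      
▒▓      ┃             ┃> [+] repo/        ┃      
░█      ┃             ┃                   ┃      
 █      ┃             ┃                   ┃      
█▒      ┃             ┃                   ┃      
▓▓      ┃             ┃                   ┃      
█▓      ┃             ┃                   ┃      
▒       ┃             ┃                   ┃      
█▒      ┃             ┃                   ┃      
▓░      ┃             ┃                   ┃      
▒░      ┃             ┃                   ┃      
▓▒      ┃             ┗━━━━━━━━━━━━━━━━━━━┛      


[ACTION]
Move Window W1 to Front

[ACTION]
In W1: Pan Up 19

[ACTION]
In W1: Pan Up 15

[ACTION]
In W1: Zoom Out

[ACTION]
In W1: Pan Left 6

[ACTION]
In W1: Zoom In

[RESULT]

━━━━━━━━┓                                        
        ┃             ┏━━━━━━━━━━━━━━━━━━━┓      
────────┨             ┃ FileBrowser       ┃      
▒  ▓▓▓▓ ┃             ┠───────────────────┨      
▒  ▓▓▓▓ ┃             ┃> [+] repo/        ┃      
█    ▓▓▒┃             ┃                   ┃      
█    ▓▓▒┃             ┃                   ┃      
█▓▓▒▒░░ ┃             ┃                   ┃      
█▓▓▒▒░░ ┃             ┃                   ┃      
▒░░████░┃             ┃                   ┃      
▒░░████░┃             ┃                   ┃      
█▓▓▓▓██▓┃             ┃                   ┃      
█▓▓▓▓██▓┃             ┃                   ┃      
█  ▓▓░░▓┃             ┃                   ┃      
█  ▓▓░░▓┃             ┗━━━━━━━━━━━━━━━━━━━┛      
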